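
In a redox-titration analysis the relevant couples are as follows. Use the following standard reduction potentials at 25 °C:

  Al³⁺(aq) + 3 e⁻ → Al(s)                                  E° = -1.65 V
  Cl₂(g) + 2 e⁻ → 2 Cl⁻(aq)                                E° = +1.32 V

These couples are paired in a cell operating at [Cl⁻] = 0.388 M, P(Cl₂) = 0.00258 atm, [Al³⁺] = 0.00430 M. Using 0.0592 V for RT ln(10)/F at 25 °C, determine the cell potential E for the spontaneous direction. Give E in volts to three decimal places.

+2.964 V

Cl₂/Cl⁻ is the cathode (higher E°), Al³⁺/Al the anode: E°cell = +1.32 − (-1.65) = +2.97 V, n = 6.
Overall: 3 Cl₂(g) + 2 Al(s) → 6 Cl⁻(aq) + 2 Al³⁺(aq)
Q = [Cl⁻]^6·[Al³⁺]^2 / (P(Cl₂)^3); log Q = 0.565.
E = E° − (0.0592/n) log Q = +2.97 − (0.0592/6)(0.565) = +2.964 V.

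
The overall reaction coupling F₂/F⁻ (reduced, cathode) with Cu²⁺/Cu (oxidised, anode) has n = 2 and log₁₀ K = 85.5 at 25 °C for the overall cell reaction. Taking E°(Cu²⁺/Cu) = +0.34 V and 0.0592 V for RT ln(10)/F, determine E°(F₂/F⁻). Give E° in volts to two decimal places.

E°cell = (0.0592/n)·log K = (0.0592/2)(85.5) = +2.531 V.
Since F₂/F⁻ is the cathode and Cu²⁺/Cu the anode, E°cell = E°(F₂/F⁻) − E°(Cu²⁺/Cu).
So E°(F₂/F⁻) = E°cell + E°(Cu²⁺/Cu) = +2.531 + (+0.34) = +2.87 V.

+2.87 V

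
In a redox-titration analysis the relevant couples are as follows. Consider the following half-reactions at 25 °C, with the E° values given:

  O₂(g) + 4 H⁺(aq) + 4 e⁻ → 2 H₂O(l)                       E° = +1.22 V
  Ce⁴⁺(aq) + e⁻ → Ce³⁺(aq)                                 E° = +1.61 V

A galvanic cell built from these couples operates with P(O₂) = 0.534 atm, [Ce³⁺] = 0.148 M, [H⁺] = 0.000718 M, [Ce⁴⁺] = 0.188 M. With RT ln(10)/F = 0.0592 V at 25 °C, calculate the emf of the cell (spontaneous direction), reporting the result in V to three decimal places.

+0.586 V

Ce⁴⁺/Ce³⁺ is the cathode (higher E°), O₂/H₂O the anode: E°cell = +1.61 − (+1.22) = +0.39 V, n = 4.
Overall: 4 Ce⁴⁺(aq) + 2 H₂O(l) → 4 Ce³⁺(aq) + O₂(g) + 4 H⁺(aq)
Q = [Ce³⁺]^4·P(O₂)·[H⁺]^4 / ([Ce⁴⁺]^4); log Q = -13.264.
E = E° − (0.0592/n) log Q = +0.39 − (0.0592/4)(-13.264) = +0.586 V.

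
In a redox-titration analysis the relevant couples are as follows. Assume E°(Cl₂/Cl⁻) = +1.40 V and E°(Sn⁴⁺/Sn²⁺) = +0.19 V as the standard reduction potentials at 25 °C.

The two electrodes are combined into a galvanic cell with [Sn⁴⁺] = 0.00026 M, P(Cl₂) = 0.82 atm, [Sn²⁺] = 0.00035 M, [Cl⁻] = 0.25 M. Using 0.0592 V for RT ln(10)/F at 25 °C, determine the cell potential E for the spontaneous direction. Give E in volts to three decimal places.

+1.247 V

Cl₂/Cl⁻ is the cathode (higher E°), Sn⁴⁺/Sn²⁺ the anode: E°cell = +1.40 − (+0.19) = +1.21 V, n = 2.
Overall: Cl₂(g) + Sn²⁺(aq) → 2 Cl⁻(aq) + Sn⁴⁺(aq)
Q = [Cl⁻]^2·[Sn⁴⁺] / (P(Cl₂)·[Sn²⁺]); log Q = -1.247.
E = E° − (0.0592/n) log Q = +1.21 − (0.0592/2)(-1.247) = +1.247 V.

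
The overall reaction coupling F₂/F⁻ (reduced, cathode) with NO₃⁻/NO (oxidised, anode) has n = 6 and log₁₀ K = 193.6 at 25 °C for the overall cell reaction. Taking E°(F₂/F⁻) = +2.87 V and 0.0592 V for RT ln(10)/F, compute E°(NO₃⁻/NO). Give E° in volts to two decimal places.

+0.96 V

E°cell = (0.0592/n)·log K = (0.0592/6)(193.6) = +1.910 V.
Since F₂/F⁻ is the cathode and NO₃⁻/NO the anode, E°cell = E°(F₂/F⁻) − E°(NO₃⁻/NO).
So E°(NO₃⁻/NO) = E°(F₂/F⁻) − E°cell = (+2.87) − (+1.910) = +0.96 V.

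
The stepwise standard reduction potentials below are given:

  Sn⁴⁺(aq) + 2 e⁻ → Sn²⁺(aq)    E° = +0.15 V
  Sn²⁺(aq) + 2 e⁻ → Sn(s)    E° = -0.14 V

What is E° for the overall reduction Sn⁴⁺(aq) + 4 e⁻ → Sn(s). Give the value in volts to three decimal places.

+0.005 V

Adding the free-energy changes (−nFE°) of the two steps gives −n₃FE°₃ = −n₁FE°₁ − n₂FE°₂.
E°₃ = (2×+0.15 + 2×-0.14) / 4 = (+0.020) / 4 = +0.005 V.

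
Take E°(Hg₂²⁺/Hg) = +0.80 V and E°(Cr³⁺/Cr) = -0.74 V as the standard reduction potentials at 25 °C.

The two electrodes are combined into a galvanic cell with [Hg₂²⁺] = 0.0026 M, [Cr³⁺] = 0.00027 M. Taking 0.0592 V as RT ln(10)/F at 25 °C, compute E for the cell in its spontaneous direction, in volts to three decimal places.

Hg₂²⁺/Hg is the cathode (higher E°), Cr³⁺/Cr the anode: E°cell = +0.80 − (-0.74) = +1.54 V, n = 6.
Overall: 3 Hg₂²⁺(aq) + 2 Cr(s) → 6 Hg(l) + 2 Cr³⁺(aq)
Q = [Cr³⁺]^2 / ([Hg₂²⁺]^3); log Q = 0.618.
E = E° − (0.0592/n) log Q = +1.54 − (0.0592/6)(0.618) = +1.534 V.

+1.534 V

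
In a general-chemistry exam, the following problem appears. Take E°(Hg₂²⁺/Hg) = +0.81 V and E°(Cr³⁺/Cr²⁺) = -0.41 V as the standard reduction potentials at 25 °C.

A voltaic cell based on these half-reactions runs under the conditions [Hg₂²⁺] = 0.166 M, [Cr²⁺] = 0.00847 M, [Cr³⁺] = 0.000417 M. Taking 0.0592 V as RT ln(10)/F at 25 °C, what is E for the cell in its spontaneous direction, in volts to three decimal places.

+1.274 V

Hg₂²⁺/Hg is the cathode (higher E°), Cr³⁺/Cr²⁺ the anode: E°cell = +0.81 − (-0.41) = +1.22 V, n = 2.
Overall: Hg₂²⁺(aq) + 2 Cr²⁺(aq) → 2 Hg(l) + 2 Cr³⁺(aq)
Q = [Cr³⁺]^2 / ([Hg₂²⁺]·[Cr²⁺]^2); log Q = -1.836.
E = E° − (0.0592/n) log Q = +1.22 − (0.0592/2)(-1.836) = +1.274 V.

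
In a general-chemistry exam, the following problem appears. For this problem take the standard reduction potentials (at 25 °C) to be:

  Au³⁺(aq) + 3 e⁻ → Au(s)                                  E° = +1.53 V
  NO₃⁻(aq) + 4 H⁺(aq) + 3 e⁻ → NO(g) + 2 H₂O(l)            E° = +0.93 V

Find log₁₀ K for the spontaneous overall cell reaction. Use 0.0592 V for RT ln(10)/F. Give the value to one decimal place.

30.4

Cathode: Au³⁺/Au; anode: NO₃⁻/NO. E°cell = +0.60 V, n = 3.
log K = nE°cell / 0.0592 = (3)(+0.60) / 0.0592 = 30.4.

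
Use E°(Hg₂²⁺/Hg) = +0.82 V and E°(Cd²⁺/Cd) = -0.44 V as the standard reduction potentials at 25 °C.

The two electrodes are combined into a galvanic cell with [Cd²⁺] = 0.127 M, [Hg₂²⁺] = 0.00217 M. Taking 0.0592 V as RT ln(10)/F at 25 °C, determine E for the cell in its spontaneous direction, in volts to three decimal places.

Hg₂²⁺/Hg is the cathode (higher E°), Cd²⁺/Cd the anode: E°cell = +0.82 − (-0.44) = +1.26 V, n = 2.
Overall: Hg₂²⁺(aq) + Cd(s) → 2 Hg(l) + Cd²⁺(aq)
Q = [Cd²⁺] / ([Hg₂²⁺]); log Q = 1.767.
E = E° − (0.0592/n) log Q = +1.26 − (0.0592/2)(1.767) = +1.208 V.

+1.208 V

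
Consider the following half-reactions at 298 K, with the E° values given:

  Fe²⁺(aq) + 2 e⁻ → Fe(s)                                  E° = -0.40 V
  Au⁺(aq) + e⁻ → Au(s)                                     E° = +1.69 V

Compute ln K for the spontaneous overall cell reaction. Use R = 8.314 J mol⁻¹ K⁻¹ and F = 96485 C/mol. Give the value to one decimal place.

Cathode: Au⁺/Au; anode: Fe²⁺/Fe. E°cell = (+1.69) − (-0.40) = +2.09 V, with n = 2.
ΔG° = −nFE° = −RT ln K, so ln K = nFE°/(RT) = (2)(96485)(+2.09) / ((8.314)(298)) = 162.783.

162.8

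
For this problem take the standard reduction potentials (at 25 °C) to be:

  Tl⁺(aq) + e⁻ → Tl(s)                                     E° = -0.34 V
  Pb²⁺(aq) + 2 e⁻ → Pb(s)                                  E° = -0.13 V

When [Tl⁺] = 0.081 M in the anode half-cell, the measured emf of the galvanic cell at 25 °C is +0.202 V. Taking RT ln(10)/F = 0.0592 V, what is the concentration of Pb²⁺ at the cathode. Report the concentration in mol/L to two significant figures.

0.0035 M

Pb²⁺/Pb is the cathode, Tl⁺/Tl the anode: E°cell = +0.21 V, n = 2.
Overall reaction: Pb²⁺(aq) + 2 Tl(s) → Pb(s) + 2 Tl⁺(aq); Q = [Tl⁺]^2/[Pb²⁺]^1.
From E = E° − (0.0592/n) log Q: log Q = (E° − E)·n/0.0592 = (+0.21 − (+0.202))·2/0.0592 = 0.2703.
So 1·log[Pb²⁺] = 2·log(0.081) − log Q = -2.1830 − (0.2703) = -2.4533; [Pb²⁺] = 10^(-2.4533) ≈ 0.0035 M.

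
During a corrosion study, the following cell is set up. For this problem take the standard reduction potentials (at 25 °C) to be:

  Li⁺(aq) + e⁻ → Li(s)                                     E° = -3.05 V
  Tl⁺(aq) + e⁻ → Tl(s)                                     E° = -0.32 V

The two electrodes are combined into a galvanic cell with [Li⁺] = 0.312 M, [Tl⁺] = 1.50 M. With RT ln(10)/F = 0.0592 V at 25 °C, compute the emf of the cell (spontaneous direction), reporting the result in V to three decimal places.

+2.770 V

Tl⁺/Tl is the cathode (higher E°), Li⁺/Li the anode: E°cell = -0.32 − (-3.05) = +2.73 V, n = 1.
Overall: Tl⁺(aq) + Li(s) → Tl(s) + Li⁺(aq)
Q = [Li⁺] / ([Tl⁺]); log Q = -0.682.
E = E° − (0.0592/n) log Q = +2.73 − (0.0592/1)(-0.682) = +2.770 V.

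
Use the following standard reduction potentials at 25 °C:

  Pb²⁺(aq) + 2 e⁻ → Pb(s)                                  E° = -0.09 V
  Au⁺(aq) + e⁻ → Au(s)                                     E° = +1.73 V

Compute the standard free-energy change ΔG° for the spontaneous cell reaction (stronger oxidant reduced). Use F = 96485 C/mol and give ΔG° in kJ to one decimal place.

-351.2 kJ

Au⁺/Au (E° = +1.73 V) is the cathode; Pb²⁺/Pb (E° = -0.09 V) is the anode, so E°cell = +1.82 V.
Balancing electrons gives n = 2 (lcm of 1 and 2).
ΔG° = −nFE° = −(2)(96485)(+1.82) = -351,205 J = -351.2 kJ.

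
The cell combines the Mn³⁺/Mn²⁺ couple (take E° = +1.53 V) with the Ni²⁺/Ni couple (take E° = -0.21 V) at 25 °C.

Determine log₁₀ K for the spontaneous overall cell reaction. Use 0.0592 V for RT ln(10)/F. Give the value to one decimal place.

58.8

Cathode: Mn³⁺/Mn²⁺; anode: Ni²⁺/Ni. E°cell = +1.74 V, n = 2.
log K = nE°cell / 0.0592 = (2)(+1.74) / 0.0592 = 58.8.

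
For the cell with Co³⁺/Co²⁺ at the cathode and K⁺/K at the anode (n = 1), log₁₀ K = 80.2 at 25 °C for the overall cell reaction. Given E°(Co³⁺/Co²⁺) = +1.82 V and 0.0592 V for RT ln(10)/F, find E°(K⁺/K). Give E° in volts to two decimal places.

-2.93 V

E°cell = (0.0592/n)·log K = (0.0592/1)(80.2) = +4.748 V.
Since Co³⁺/Co²⁺ is the cathode and K⁺/K the anode, E°cell = E°(Co³⁺/Co²⁺) − E°(K⁺/K).
So E°(K⁺/K) = E°(Co³⁺/Co²⁺) − E°cell = (+1.82) − (+4.748) = -2.93 V.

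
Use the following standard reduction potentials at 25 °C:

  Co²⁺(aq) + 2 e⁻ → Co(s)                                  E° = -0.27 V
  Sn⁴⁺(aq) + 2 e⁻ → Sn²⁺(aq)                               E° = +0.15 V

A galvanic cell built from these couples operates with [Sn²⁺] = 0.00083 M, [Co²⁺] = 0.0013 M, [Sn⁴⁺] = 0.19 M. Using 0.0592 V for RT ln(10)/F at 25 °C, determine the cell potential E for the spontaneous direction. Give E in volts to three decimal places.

Sn⁴⁺/Sn²⁺ is the cathode (higher E°), Co²⁺/Co the anode: E°cell = +0.15 − (-0.27) = +0.42 V, n = 2.
Overall: Sn⁴⁺(aq) + Co(s) → Sn²⁺(aq) + Co²⁺(aq)
Q = [Sn²⁺]·[Co²⁺] / ([Sn⁴⁺]); log Q = -5.246.
E = E° − (0.0592/n) log Q = +0.42 − (0.0592/2)(-5.246) = +0.575 V.

+0.575 V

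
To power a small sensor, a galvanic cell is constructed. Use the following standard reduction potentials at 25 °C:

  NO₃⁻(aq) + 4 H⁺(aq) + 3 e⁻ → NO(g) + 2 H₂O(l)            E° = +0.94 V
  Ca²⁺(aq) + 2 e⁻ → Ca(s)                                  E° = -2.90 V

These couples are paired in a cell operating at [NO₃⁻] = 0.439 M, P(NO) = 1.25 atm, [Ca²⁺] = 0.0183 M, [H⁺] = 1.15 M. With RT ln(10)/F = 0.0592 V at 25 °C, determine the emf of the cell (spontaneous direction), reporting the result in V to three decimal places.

NO₃⁻/NO is the cathode (higher E°), Ca²⁺/Ca the anode: E°cell = +0.94 − (-2.90) = +3.84 V, n = 6.
Overall: 2 NO₃⁻(aq) + 8 H⁺(aq) + 3 Ca(s) → 2 NO(g) + 4 H₂O(l) + 3 Ca²⁺(aq)
Q = P(NO)^2·[Ca²⁺]^3 / ([NO₃⁻]^2·[H⁺]^8); log Q = -4.789.
E = E° − (0.0592/n) log Q = +3.84 − (0.0592/6)(-4.789) = +3.887 V.

+3.887 V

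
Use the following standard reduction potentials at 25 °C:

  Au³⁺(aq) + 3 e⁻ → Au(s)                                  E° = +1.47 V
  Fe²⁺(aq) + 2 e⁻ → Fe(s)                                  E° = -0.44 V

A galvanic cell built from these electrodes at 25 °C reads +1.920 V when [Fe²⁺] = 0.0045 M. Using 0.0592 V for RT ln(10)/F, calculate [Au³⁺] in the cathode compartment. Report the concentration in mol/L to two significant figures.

Au³⁺/Au is the cathode, Fe²⁺/Fe the anode: E°cell = +1.91 V, n = 6.
Overall reaction: 2 Au³⁺(aq) + 3 Fe(s) → 2 Au(s) + 3 Fe²⁺(aq); Q = [Fe²⁺]^3/[Au³⁺]^2.
From E = E° − (0.0592/n) log Q: log Q = (E° − E)·n/0.0592 = (+1.91 − (+1.920))·6/0.0592 = -1.0135.
So 2·log[Au³⁺] = 3·log(0.0045) − log Q = -7.0404 − (-1.0135) = -6.0269; log[Au³⁺] = -6.0269 / 2 = -3.0135; [Au³⁺] = 10^(-3.0135) ≈ 0.00097 M.

0.00097 M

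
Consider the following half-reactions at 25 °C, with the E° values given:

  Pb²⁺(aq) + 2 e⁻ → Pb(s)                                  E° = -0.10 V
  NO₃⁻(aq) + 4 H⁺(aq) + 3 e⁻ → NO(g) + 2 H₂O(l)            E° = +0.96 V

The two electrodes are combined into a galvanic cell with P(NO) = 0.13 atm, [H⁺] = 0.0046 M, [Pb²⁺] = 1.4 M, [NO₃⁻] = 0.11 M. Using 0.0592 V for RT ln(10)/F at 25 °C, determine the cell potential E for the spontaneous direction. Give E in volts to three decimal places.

NO₃⁻/NO is the cathode (higher E°), Pb²⁺/Pb the anode: E°cell = +0.96 − (-0.10) = +1.06 V, n = 6.
Overall: 2 NO₃⁻(aq) + 8 H⁺(aq) + 3 Pb(s) → 2 NO(g) + 4 H₂O(l) + 3 Pb²⁺(aq)
Q = P(NO)^2·[Pb²⁺]^3 / ([NO₃⁻]^2·[H⁺]^8); log Q = 19.281.
E = E° − (0.0592/n) log Q = +1.06 − (0.0592/6)(19.281) = +0.870 V.

+0.870 V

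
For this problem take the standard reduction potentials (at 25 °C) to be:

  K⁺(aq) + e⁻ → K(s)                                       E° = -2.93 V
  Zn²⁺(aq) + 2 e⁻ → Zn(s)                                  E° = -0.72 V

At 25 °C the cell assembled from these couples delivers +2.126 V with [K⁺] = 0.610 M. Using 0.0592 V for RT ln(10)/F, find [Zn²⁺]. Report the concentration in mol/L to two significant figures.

0.00054 M

Zn²⁺/Zn is the cathode, K⁺/K the anode: E°cell = +2.21 V, n = 2.
Overall reaction: Zn²⁺(aq) + 2 K(s) → Zn(s) + 2 K⁺(aq); Q = [K⁺]^2/[Zn²⁺]^1.
From E = E° − (0.0592/n) log Q: log Q = (E° − E)·n/0.0592 = (+2.21 − (+2.126))·2/0.0592 = 2.8378.
So 1·log[Zn²⁺] = 2·log(0.61) − log Q = -0.4293 − (2.8378) = -3.2671; [Zn²⁺] = 10^(-3.2671) ≈ 0.00054 M.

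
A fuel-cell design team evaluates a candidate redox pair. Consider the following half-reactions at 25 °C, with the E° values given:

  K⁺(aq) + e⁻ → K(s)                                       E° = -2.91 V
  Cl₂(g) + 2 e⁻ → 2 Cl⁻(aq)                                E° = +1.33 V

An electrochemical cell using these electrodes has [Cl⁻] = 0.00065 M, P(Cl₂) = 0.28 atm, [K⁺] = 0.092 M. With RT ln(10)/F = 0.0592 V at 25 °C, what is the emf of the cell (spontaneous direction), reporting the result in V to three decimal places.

Cl₂/Cl⁻ is the cathode (higher E°), K⁺/K the anode: E°cell = +1.33 − (-2.91) = +4.24 V, n = 2.
Overall: Cl₂(g) + 2 K(s) → 2 Cl⁻(aq) + 2 K⁺(aq)
Q = [Cl⁻]^2·[K⁺]^2 / (P(Cl₂)); log Q = -7.894.
E = E° − (0.0592/n) log Q = +4.24 − (0.0592/2)(-7.894) = +4.474 V.

+4.474 V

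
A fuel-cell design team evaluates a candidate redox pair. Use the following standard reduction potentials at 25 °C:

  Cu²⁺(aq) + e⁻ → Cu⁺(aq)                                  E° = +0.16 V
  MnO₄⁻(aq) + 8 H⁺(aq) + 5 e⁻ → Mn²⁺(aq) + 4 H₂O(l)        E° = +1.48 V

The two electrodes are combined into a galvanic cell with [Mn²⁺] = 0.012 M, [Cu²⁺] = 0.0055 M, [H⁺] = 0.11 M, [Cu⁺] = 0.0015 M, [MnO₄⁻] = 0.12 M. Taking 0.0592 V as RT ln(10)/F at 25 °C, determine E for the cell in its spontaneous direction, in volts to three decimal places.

MnO₄⁻/Mn²⁺ is the cathode (higher E°), Cu²⁺/Cu⁺ the anode: E°cell = +1.48 − (+0.16) = +1.32 V, n = 5.
Overall: MnO₄⁻(aq) + 8 H⁺(aq) + 5 Cu⁺(aq) → Mn²⁺(aq) + 4 H₂O(l) + 5 Cu²⁺(aq)
Q = [Mn²⁺]·[Cu²⁺]^5 / ([MnO₄⁻]·[H⁺]^8·[Cu⁺]^5); log Q = 9.490.
E = E° − (0.0592/n) log Q = +1.32 − (0.0592/5)(9.490) = +1.208 V.

+1.208 V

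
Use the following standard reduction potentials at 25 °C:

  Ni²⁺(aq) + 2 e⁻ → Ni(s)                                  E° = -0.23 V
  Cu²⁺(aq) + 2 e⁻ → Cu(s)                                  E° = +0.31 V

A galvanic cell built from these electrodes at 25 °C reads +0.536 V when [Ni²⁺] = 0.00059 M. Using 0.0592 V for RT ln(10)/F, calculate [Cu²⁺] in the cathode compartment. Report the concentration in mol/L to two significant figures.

0.00043 M

Cu²⁺/Cu is the cathode, Ni²⁺/Ni the anode: E°cell = +0.54 V, n = 2.
Overall reaction: Cu²⁺(aq) + Ni(s) → Cu(s) + Ni²⁺(aq); Q = [Ni²⁺]^1/[Cu²⁺]^1.
From E = E° − (0.0592/n) log Q: log Q = (E° − E)·n/0.0592 = (+0.54 − (+0.536))·2/0.0592 = 0.1351.
So 1·log[Cu²⁺] = 1·log(0.00059) − log Q = -3.2291 − (0.1351) = -3.3642; [Cu²⁺] = 10^(-3.3642) ≈ 0.00043 M.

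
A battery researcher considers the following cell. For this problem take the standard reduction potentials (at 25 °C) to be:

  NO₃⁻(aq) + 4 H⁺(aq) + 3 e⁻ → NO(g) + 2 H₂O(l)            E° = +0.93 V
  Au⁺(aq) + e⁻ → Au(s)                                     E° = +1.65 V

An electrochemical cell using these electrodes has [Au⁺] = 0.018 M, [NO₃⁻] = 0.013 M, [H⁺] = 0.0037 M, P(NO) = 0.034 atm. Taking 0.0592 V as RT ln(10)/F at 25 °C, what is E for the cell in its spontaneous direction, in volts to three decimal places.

Au⁺/Au is the cathode (higher E°), NO₃⁻/NO the anode: E°cell = +1.65 − (+0.93) = +0.72 V, n = 3.
Overall: 3 Au⁺(aq) + NO(g) + 2 H₂O(l) → 3 Au(s) + NO₃⁻(aq) + 4 H⁺(aq)
Q = [NO₃⁻]·[H⁺]^4 / ([Au⁺]^3·P(NO)); log Q = -4.911.
E = E° − (0.0592/n) log Q = +0.72 − (0.0592/3)(-4.911) = +0.817 V.

+0.817 V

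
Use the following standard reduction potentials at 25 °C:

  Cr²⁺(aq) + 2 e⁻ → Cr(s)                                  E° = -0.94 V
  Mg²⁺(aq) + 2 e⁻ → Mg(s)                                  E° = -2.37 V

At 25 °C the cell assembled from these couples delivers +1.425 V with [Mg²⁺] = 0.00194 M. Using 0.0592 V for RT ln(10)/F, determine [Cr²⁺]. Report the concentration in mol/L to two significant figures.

Cr²⁺/Cr is the cathode, Mg²⁺/Mg the anode: E°cell = +1.43 V, n = 2.
Overall reaction: Cr²⁺(aq) + Mg(s) → Cr(s) + Mg²⁺(aq); Q = [Mg²⁺]^1/[Cr²⁺]^1.
From E = E° − (0.0592/n) log Q: log Q = (E° − E)·n/0.0592 = (+1.43 − (+1.425))·2/0.0592 = 0.1689.
So 1·log[Cr²⁺] = 1·log(0.00194) − log Q = -2.7122 − (0.1689) = -2.8811; [Cr²⁺] = 10^(-2.8811) ≈ 0.0013 M.

0.0013 M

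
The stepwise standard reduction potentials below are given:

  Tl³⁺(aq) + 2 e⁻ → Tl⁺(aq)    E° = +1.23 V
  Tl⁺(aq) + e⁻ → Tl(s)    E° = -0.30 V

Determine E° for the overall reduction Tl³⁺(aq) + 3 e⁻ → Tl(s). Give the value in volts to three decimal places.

+0.720 V

Adding the free-energy changes (−nFE°) of the two steps gives −n₃FE°₃ = −n₁FE°₁ − n₂FE°₂.
E°₃ = (2×+1.23 + 1×-0.30) / 3 = (+2.160) / 3 = +0.720 V.
Simply averaging or adding the two E° values would be wrong; the electron-weighted sum is required.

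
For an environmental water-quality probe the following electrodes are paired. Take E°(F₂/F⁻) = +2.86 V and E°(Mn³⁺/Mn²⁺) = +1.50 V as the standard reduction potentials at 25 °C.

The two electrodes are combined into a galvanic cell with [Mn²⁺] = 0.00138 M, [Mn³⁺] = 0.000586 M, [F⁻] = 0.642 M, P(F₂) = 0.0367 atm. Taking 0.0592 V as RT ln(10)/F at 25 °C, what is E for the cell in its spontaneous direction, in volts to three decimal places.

F₂/F⁻ is the cathode (higher E°), Mn³⁺/Mn²⁺ the anode: E°cell = +2.86 − (+1.50) = +1.36 V, n = 2.
Overall: F₂(g) + 2 Mn²⁺(aq) → 2 F⁻(aq) + 2 Mn³⁺(aq)
Q = [F⁻]^2·[Mn³⁺]^2 / (P(F₂)·[Mn²⁺]^2); log Q = 0.306.
E = E° − (0.0592/n) log Q = +1.36 − (0.0592/2)(0.306) = +1.351 V.

+1.351 V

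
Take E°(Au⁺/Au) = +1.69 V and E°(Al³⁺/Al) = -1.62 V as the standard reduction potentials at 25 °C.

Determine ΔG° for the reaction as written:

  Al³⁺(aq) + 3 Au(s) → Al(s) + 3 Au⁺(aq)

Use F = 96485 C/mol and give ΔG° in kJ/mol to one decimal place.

As written, Al³⁺/Al is reduced (cathode) and Au⁺/Au is oxidised (anode), so E°cell = (-1.62) − (+1.69) = -3.31 V.
Balancing electrons gives n = 3.
ΔG° = −nFE° = −(3)(96485)(-3.31) = 958,096 J = +958.1 kJ/mol.

+958.1 kJ/mol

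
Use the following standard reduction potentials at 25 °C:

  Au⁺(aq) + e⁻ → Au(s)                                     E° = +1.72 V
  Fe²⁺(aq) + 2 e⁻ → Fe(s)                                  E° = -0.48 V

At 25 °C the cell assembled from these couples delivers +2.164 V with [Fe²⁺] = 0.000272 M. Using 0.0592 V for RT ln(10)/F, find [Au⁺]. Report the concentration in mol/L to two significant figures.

Au⁺/Au is the cathode, Fe²⁺/Fe the anode: E°cell = +2.20 V, n = 2.
Overall reaction: 2 Au⁺(aq) + Fe(s) → 2 Au(s) + Fe²⁺(aq); Q = [Fe²⁺]^1/[Au⁺]^2.
From E = E° − (0.0592/n) log Q: log Q = (E° − E)·n/0.0592 = (+2.20 − (+2.164))·2/0.0592 = 1.2162.
So 2·log[Au⁺] = 1·log(0.000272) − log Q = -3.5654 − (1.2162) = -4.7816; log[Au⁺] = -4.7816 / 2 = -2.3908; [Au⁺] = 10^(-2.3908) ≈ 0.0041 M.

0.0041 M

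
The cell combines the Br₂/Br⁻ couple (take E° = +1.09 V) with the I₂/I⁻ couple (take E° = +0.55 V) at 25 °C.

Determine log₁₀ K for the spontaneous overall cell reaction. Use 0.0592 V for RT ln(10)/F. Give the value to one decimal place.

Cathode: Br₂/Br⁻; anode: I₂/I⁻. E°cell = +0.54 V, n = 2.
log K = nE°cell / 0.0592 = (2)(+0.54) / 0.0592 = 18.2.

18.2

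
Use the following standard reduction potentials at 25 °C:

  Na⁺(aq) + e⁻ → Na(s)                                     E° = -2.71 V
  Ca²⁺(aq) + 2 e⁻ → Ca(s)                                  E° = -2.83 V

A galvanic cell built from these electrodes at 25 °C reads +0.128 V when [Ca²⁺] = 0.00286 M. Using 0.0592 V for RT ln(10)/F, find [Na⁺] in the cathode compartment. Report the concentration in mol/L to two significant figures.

Na⁺/Na is the cathode, Ca²⁺/Ca the anode: E°cell = +0.12 V, n = 2.
Overall reaction: 2 Na⁺(aq) + Ca(s) → 2 Na(s) + Ca²⁺(aq); Q = [Ca²⁺]^1/[Na⁺]^2.
From E = E° − (0.0592/n) log Q: log Q = (E° − E)·n/0.0592 = (+0.12 − (+0.128))·2/0.0592 = -0.2703.
So 2·log[Na⁺] = 1·log(0.00286) − log Q = -2.5436 − (-0.2703) = -2.2733; log[Na⁺] = -2.2733 / 2 = -1.1366; [Na⁺] = 10^(-1.1366) ≈ 0.073 M.

0.073 M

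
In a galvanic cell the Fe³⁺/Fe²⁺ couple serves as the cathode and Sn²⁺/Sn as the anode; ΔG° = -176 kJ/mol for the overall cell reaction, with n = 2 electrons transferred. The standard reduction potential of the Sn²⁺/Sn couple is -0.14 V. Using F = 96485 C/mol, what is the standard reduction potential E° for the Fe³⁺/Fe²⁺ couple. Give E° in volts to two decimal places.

E°cell = −ΔG°/(nF) = −(-176×10³)/((2)(96485)) = +0.912 V.
Since Fe³⁺/Fe²⁺ is the cathode and Sn²⁺/Sn the anode, E°cell = E°(Fe³⁺/Fe²⁺) − E°(Sn²⁺/Sn).
So E°(Fe³⁺/Fe²⁺) = E°cell + E°(Sn²⁺/Sn) = +0.912 + (-0.14) = +0.77 V.

+0.77 V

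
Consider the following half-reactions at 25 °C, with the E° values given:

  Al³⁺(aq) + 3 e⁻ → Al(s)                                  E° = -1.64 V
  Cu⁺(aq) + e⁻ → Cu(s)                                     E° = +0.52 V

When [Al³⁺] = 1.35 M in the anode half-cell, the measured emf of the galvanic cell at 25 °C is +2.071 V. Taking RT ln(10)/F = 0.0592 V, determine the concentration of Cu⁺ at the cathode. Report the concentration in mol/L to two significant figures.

0.035 M

Cu⁺/Cu is the cathode, Al³⁺/Al the anode: E°cell = +2.16 V, n = 3.
Overall reaction: 3 Cu⁺(aq) + Al(s) → 3 Cu(s) + Al³⁺(aq); Q = [Al³⁺]^1/[Cu⁺]^3.
From E = E° − (0.0592/n) log Q: log Q = (E° − E)·n/0.0592 = (+2.16 − (+2.071))·3/0.0592 = 4.5101.
So 3·log[Cu⁺] = 1·log(1.35) − log Q = 0.1303 − (4.5101) = -4.3798; log[Cu⁺] = -4.3798 / 3 = -1.4599; [Cu⁺] = 10^(-1.4599) ≈ 0.035 M.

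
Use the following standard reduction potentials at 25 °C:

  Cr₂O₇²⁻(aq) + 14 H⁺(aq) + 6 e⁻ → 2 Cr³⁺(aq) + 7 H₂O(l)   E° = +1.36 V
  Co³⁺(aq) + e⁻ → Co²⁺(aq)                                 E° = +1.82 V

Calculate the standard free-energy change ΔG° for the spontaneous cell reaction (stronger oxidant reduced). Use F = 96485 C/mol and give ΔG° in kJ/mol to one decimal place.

Co³⁺/Co²⁺ (E° = +1.82 V) is the cathode; Cr₂O₇²⁻/Cr³⁺ (E° = +1.36 V) is the anode, so E°cell = +0.46 V.
Balancing electrons gives n = 6 (lcm of 1 and 6).
ΔG° = −nFE° = −(6)(96485)(+0.46) = -266,299 J = -266.3 kJ/mol.

-266.3 kJ/mol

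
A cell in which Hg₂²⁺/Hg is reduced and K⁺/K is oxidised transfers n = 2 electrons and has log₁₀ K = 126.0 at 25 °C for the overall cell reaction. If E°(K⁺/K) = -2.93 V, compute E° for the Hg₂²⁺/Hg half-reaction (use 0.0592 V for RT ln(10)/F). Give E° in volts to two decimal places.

E°cell = (0.0592/n)·log K = (0.0592/2)(126.0) = +3.730 V.
Since Hg₂²⁺/Hg is the cathode and K⁺/K the anode, E°cell = E°(Hg₂²⁺/Hg) − E°(K⁺/K).
So E°(Hg₂²⁺/Hg) = E°cell + E°(K⁺/K) = +3.730 + (-2.93) = +0.80 V.

+0.80 V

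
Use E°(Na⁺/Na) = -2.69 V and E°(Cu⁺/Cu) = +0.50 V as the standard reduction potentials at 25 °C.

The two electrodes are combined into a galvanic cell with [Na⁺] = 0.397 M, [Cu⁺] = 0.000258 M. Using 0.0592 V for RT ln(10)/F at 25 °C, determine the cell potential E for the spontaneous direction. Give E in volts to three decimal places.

Cu⁺/Cu is the cathode (higher E°), Na⁺/Na the anode: E°cell = +0.50 − (-2.69) = +3.19 V, n = 1.
Overall: Cu⁺(aq) + Na(s) → Cu(s) + Na⁺(aq)
Q = [Na⁺] / ([Cu⁺]); log Q = 3.187.
E = E° − (0.0592/n) log Q = +3.19 − (0.0592/1)(3.187) = +3.001 V.

+3.001 V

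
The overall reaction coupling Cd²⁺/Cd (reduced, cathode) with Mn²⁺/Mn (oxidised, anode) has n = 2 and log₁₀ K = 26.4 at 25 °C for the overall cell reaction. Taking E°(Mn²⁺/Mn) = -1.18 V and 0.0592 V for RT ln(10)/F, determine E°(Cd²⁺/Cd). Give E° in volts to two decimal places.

-0.40 V

E°cell = (0.0592/n)·log K = (0.0592/2)(26.4) = +0.781 V.
Since Cd²⁺/Cd is the cathode and Mn²⁺/Mn the anode, E°cell = E°(Cd²⁺/Cd) − E°(Mn²⁺/Mn).
So E°(Cd²⁺/Cd) = E°cell + E°(Mn²⁺/Mn) = +0.781 + (-1.18) = -0.40 V.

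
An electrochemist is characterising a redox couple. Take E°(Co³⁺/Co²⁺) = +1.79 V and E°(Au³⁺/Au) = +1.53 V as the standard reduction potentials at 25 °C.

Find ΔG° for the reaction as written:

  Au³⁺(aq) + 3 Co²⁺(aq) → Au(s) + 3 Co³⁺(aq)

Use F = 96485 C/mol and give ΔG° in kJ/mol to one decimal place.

As written, Au³⁺/Au is reduced (cathode) and Co³⁺/Co²⁺ is oxidised (anode), so E°cell = (+1.53) − (+1.79) = -0.26 V.
Balancing electrons gives n = 3.
ΔG° = −nFE° = −(3)(96485)(-0.26) = 75,258 J = +75.3 kJ/mol.

+75.3 kJ/mol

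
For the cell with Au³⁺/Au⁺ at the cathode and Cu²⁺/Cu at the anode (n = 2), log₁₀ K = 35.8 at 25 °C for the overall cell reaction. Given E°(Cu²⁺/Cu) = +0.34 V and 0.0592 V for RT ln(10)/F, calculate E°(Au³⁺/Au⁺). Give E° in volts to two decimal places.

E°cell = (0.0592/n)·log K = (0.0592/2)(35.8) = +1.060 V.
Since Au³⁺/Au⁺ is the cathode and Cu²⁺/Cu the anode, E°cell = E°(Au³⁺/Au⁺) − E°(Cu²⁺/Cu).
So E°(Au³⁺/Au⁺) = E°cell + E°(Cu²⁺/Cu) = +1.060 + (+0.34) = +1.40 V.

+1.40 V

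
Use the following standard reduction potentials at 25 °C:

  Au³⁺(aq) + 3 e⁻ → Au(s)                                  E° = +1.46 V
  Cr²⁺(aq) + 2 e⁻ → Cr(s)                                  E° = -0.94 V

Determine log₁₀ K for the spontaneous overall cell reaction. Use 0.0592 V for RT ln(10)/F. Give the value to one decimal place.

243.2

Cathode: Au³⁺/Au; anode: Cr²⁺/Cr. E°cell = +2.40 V, n = 6.
log K = nE°cell / 0.0592 = (6)(+2.40) / 0.0592 = 243.2.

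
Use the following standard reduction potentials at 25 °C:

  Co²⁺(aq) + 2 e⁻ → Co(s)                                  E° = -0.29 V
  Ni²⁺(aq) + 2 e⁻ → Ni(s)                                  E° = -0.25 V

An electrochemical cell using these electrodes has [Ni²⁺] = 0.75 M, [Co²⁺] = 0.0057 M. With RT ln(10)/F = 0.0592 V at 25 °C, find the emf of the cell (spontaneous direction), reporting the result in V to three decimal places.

Ni²⁺/Ni is the cathode (higher E°), Co²⁺/Co the anode: E°cell = -0.25 − (-0.29) = +0.04 V, n = 2.
Overall: Ni²⁺(aq) + Co(s) → Ni(s) + Co²⁺(aq)
Q = [Co²⁺] / ([Ni²⁺]); log Q = -2.119.
E = E° − (0.0592/n) log Q = +0.04 − (0.0592/2)(-2.119) = +0.103 V.

+0.103 V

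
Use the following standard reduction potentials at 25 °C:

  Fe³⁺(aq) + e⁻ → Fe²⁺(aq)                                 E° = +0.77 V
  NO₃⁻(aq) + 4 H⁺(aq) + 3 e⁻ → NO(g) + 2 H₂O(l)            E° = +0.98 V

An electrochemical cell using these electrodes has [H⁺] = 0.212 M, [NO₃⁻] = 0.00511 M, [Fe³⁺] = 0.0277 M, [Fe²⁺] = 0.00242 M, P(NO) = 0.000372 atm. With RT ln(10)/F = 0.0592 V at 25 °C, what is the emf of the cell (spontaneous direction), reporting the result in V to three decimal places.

NO₃⁻/NO is the cathode (higher E°), Fe³⁺/Fe²⁺ the anode: E°cell = +0.98 − (+0.77) = +0.21 V, n = 3.
Overall: NO₃⁻(aq) + 4 H⁺(aq) + 3 Fe²⁺(aq) → NO(g) + 2 H₂O(l) + 3 Fe³⁺(aq)
Q = P(NO)·[Fe³⁺]^3 / ([NO₃⁻]·[H⁺]^4·[Fe²⁺]^3); log Q = 4.733.
E = E° − (0.0592/n) log Q = +0.21 − (0.0592/3)(4.733) = +0.117 V.

+0.117 V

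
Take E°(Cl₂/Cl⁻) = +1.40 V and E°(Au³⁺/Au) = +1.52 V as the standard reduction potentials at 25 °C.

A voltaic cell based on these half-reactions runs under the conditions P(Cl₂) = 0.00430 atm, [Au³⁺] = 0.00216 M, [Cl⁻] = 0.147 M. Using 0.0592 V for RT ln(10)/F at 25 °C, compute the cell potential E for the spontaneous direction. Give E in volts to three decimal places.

+0.088 V

Au³⁺/Au is the cathode (higher E°), Cl₂/Cl⁻ the anode: E°cell = +1.52 − (+1.40) = +0.12 V, n = 6.
Overall: 2 Au³⁺(aq) + 6 Cl⁻(aq) → 2 Au(s) + 3 Cl₂(g)
Q = P(Cl₂)^3 / ([Au³⁺]^2·[Cl⁻]^6); log Q = 3.228.
E = E° − (0.0592/n) log Q = +0.12 − (0.0592/6)(3.228) = +0.088 V.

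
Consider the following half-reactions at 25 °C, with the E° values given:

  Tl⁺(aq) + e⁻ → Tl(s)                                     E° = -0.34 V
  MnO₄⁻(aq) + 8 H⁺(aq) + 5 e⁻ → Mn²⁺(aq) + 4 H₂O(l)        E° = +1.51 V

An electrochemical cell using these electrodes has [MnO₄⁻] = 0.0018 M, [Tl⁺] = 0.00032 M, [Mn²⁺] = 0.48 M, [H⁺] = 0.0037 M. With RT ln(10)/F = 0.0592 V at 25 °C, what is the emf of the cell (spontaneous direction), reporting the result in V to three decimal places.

+1.798 V

MnO₄⁻/Mn²⁺ is the cathode (higher E°), Tl⁺/Tl the anode: E°cell = +1.51 − (-0.34) = +1.85 V, n = 5.
Overall: MnO₄⁻(aq) + 8 H⁺(aq) + 5 Tl(s) → Mn²⁺(aq) + 4 H₂O(l) + 5 Tl⁺(aq)
Q = [Mn²⁺]·[Tl⁺]^5 / ([MnO₄⁻]·[H⁺]^8); log Q = 4.406.
E = E° − (0.0592/n) log Q = +1.85 − (0.0592/5)(4.406) = +1.798 V.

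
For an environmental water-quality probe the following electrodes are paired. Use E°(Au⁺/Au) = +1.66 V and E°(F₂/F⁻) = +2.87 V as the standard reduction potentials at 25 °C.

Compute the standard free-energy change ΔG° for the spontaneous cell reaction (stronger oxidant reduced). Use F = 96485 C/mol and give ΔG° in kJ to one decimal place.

F₂/F⁻ (E° = +2.87 V) is the cathode; Au⁺/Au (E° = +1.66 V) is the anode, so E°cell = +1.21 V.
Balancing electrons gives n = 2 (lcm of 2 and 1).
ΔG° = −nFE° = −(2)(96485)(+1.21) = -233,494 J = -233.5 kJ.

-233.5 kJ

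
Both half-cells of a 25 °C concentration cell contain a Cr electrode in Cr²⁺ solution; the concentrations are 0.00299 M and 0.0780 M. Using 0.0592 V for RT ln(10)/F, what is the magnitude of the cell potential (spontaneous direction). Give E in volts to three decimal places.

+0.042 V

For a concentration cell E°cell = 0. The 0.0780 M side is the cathode (reduction is favoured where [Cr²⁺] is higher).
With n = 2, E = −(0.0592/2) log([Cr²⁺]ₐₙ/[Cr²⁺]꜀ₐₜ) = −(0.0592/2) log(0.00299/0.078) = −(0.0592/2)(-1.416) = +0.042 V.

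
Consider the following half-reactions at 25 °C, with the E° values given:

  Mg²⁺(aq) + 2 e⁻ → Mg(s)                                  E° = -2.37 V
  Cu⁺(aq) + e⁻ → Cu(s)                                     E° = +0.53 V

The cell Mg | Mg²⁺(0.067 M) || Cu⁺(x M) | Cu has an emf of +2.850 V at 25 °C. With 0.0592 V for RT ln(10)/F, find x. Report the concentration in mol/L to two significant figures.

Cu⁺/Cu is the cathode, Mg²⁺/Mg the anode: E°cell = +2.90 V, n = 2.
Overall reaction: 2 Cu⁺(aq) + Mg(s) → 2 Cu(s) + Mg²⁺(aq); Q = [Mg²⁺]^1/[Cu⁺]^2.
From E = E° − (0.0592/n) log Q: log Q = (E° − E)·n/0.0592 = (+2.90 − (+2.850))·2/0.0592 = 1.6892.
So 2·log[Cu⁺] = 1·log(0.067) − log Q = -1.1739 − (1.6892) = -2.8631; log[Cu⁺] = -2.8631 / 2 = -1.4316; [Cu⁺] = 10^(-1.4316) ≈ 0.037 M.

0.037 M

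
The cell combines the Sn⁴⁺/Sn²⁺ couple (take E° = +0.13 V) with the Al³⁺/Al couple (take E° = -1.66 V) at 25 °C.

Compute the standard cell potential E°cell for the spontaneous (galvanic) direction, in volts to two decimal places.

+1.79 V

The Sn⁴⁺/Sn²⁺ couple has the higher reduction potential, so it is the cathode; Al³⁺/Al is oxidised at the anode.
E°cell = E°(cathode) − E°(anode) = (+0.13) − (-1.66) = +1.79 V.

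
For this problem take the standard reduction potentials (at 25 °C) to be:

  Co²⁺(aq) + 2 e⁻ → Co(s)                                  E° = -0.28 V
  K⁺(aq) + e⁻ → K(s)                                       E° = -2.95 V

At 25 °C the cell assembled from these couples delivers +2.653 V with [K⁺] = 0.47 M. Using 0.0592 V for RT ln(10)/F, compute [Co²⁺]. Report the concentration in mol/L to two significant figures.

Co²⁺/Co is the cathode, K⁺/K the anode: E°cell = +2.67 V, n = 2.
Overall reaction: Co²⁺(aq) + 2 K(s) → Co(s) + 2 K⁺(aq); Q = [K⁺]^2/[Co²⁺]^1.
From E = E° − (0.0592/n) log Q: log Q = (E° − E)·n/0.0592 = (+2.67 − (+2.653))·2/0.0592 = 0.5743.
So 1·log[Co²⁺] = 2·log(0.47) − log Q = -0.6558 − (0.5743) = -1.2301; [Co²⁺] = 10^(-1.2301) ≈ 0.059 M.

0.059 M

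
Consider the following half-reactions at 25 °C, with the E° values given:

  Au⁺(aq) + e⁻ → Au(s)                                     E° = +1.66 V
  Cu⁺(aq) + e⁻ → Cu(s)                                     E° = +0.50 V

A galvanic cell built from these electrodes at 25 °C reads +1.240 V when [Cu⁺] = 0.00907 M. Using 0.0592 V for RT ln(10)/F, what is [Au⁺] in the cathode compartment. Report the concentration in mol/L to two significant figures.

Au⁺/Au is the cathode, Cu⁺/Cu the anode: E°cell = +1.16 V, n = 1.
Overall reaction: Au⁺(aq) + Cu(s) → Au(s) + Cu⁺(aq); Q = [Cu⁺]^1/[Au⁺]^1.
From E = E° − (0.0592/n) log Q: log Q = (E° − E)·n/0.0592 = (+1.16 − (+1.240))·1/0.0592 = -1.3514.
So 1·log[Au⁺] = 1·log(0.00907) − log Q = -2.0424 − (-1.3514) = -0.6910; [Au⁺] = 10^(-0.6910) ≈ 0.20 M.

0.20 M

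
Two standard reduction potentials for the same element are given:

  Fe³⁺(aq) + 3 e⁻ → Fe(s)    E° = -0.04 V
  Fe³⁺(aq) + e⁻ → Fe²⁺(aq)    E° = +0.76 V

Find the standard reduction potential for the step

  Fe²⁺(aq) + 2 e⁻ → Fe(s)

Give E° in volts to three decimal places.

-0.440 V

Sequential free energies add, so n₃E°₃ = n₁E°₁ + n₂E°₂.
With n₃ = 3, and the known step contributing 1×(+0.76) V, the unknown satisfies 2·E° = 3×(-0.04) − 1×(+0.76) = -0.880.
E° = -0.880 / 2 = -0.440 V.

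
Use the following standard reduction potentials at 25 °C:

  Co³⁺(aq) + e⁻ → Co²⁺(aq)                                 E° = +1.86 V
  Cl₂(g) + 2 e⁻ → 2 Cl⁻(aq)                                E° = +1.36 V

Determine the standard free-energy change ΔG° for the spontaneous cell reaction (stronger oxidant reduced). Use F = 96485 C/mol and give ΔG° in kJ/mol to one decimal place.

Co³⁺/Co²⁺ (E° = +1.86 V) is the cathode; Cl₂/Cl⁻ (E° = +1.36 V) is the anode, so E°cell = +0.50 V.
Balancing electrons gives n = 2 (lcm of 1 and 2).
ΔG° = −nFE° = −(2)(96485)(+0.50) = -96,485 J = -96.5 kJ/mol.

-96.5 kJ/mol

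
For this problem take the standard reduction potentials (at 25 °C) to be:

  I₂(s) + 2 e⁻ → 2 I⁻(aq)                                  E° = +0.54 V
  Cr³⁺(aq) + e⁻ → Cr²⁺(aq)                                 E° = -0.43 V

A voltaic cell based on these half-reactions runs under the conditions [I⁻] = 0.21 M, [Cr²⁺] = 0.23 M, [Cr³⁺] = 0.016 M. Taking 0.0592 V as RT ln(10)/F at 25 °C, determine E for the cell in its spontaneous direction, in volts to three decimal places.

+1.079 V

I₂/I⁻ is the cathode (higher E°), Cr³⁺/Cr²⁺ the anode: E°cell = +0.54 − (-0.43) = +0.97 V, n = 2.
Overall: I₂(s) + 2 Cr²⁺(aq) → 2 I⁻(aq) + 2 Cr³⁺(aq)
Q = [I⁻]^2·[Cr³⁺]^2 / ([Cr²⁺]^2); log Q = -3.671.
E = E° − (0.0592/n) log Q = +0.97 − (0.0592/2)(-3.671) = +1.079 V.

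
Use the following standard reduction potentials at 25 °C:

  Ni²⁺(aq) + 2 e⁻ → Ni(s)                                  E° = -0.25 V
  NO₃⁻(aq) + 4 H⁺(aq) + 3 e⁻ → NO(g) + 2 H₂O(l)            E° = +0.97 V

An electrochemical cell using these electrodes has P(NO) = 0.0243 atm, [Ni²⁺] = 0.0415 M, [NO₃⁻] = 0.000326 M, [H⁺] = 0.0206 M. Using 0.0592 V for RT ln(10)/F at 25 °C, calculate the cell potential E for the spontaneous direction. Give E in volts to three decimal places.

+1.091 V

NO₃⁻/NO is the cathode (higher E°), Ni²⁺/Ni the anode: E°cell = +0.97 − (-0.25) = +1.22 V, n = 6.
Overall: 2 NO₃⁻(aq) + 8 H⁺(aq) + 3 Ni(s) → 2 NO(g) + 4 H₂O(l) + 3 Ni²⁺(aq)
Q = P(NO)^2·[Ni²⁺]^3 / ([NO₃⁻]^2·[H⁺]^8); log Q = 13.088.
E = E° − (0.0592/n) log Q = +1.22 − (0.0592/6)(13.088) = +1.091 V.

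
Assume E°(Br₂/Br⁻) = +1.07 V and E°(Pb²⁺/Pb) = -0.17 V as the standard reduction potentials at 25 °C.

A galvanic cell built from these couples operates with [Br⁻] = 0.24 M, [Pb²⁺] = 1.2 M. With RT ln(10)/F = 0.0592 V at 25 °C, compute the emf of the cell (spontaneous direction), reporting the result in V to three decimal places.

Br₂/Br⁻ is the cathode (higher E°), Pb²⁺/Pb the anode: E°cell = +1.07 − (-0.17) = +1.24 V, n = 2.
Overall: Br₂(l) + Pb(s) → 2 Br⁻(aq) + Pb²⁺(aq)
Q = [Br⁻]^2·[Pb²⁺]; log Q = -1.160.
E = E° − (0.0592/n) log Q = +1.24 − (0.0592/2)(-1.160) = +1.274 V.

+1.274 V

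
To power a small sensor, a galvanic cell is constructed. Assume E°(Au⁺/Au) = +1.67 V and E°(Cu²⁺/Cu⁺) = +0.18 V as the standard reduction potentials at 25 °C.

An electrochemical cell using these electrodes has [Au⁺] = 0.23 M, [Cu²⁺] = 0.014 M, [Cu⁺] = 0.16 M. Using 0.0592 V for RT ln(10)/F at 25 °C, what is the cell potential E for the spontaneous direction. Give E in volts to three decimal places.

+1.515 V

Au⁺/Au is the cathode (higher E°), Cu²⁺/Cu⁺ the anode: E°cell = +1.67 − (+0.18) = +1.49 V, n = 1.
Overall: Au⁺(aq) + Cu⁺(aq) → Au(s) + Cu²⁺(aq)
Q = [Cu²⁺] / ([Au⁺]·[Cu⁺]); log Q = -0.420.
E = E° − (0.0592/n) log Q = +1.49 − (0.0592/1)(-0.420) = +1.515 V.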